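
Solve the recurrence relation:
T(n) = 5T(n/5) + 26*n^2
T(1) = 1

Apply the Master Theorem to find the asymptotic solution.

a=5, b=5, f(n)=26*n^2. log_5(5) = 1 < 2. Case 3: T(n) = O(n^2).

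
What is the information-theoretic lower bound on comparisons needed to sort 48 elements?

There are 48! = 12413915592536072670862289047373375038521486354677760000000000 possible orderings. Each comparison gives 1 bit. We need at least ceil(log_2(12413915592536072670862289047373375038521486354677760000000000)) = 203 comparisons.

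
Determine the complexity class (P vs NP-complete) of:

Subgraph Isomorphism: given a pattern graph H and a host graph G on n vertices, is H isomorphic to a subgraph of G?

This problem is NP-complete: generalizes Clique and Hamiltonian Path (pattern size is part of the input).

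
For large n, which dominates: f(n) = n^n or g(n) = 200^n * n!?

g(n) = 200^n * n! grows faster: by Stirling n! ~ sqrt(2 pi n)(n/e)^n, so 200^n n! / n^n ~ (200/e)^n sqrt(2 pi n) -> infinity since 200/e > 1.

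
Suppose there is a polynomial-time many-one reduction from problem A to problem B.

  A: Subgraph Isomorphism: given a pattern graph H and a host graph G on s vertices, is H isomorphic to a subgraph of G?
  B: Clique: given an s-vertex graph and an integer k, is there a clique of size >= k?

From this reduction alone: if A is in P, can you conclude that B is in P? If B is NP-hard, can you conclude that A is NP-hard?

A poly-time reduction A <=_p B transfers tractability DOWN (B easy => A easy) and hardness UP (A hard => B hard), not the reverse.
From A in P, the reduction alone does NOT give B in P: any problem in P trivially reduces to SAT, yet SAT is not known to be in P.
From B NP-hard, the reduction alone does NOT give A NP-hard: again, easy problems reduce to hard ones.
(Here in fact A is NP-complete and B is NP-complete.)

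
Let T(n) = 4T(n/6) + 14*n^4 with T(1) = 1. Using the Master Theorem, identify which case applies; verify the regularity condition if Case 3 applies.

a=4, b=6, f(n)=14*n^4.
log_6(4) = 0.7737 < 4.
f(n) = Omega(n^(0.7737+epsilon)) for some epsilon > 0, so Case 3 is the candidate.
Regularity: a*f(n/b) = 4*14*(n/6)^4 = (4/1296)*14*n^4 <= c*f(n) with c = 4/1296 < 1. Satisfied.
Case 3: T(n) = Theta(n^4).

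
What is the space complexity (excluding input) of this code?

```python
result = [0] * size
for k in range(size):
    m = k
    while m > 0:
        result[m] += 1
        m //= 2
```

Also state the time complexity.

Space complexity: O(n).
Auxiliary storage grows linearly with the input size n in the worst case.
Time complexity: O(n log n).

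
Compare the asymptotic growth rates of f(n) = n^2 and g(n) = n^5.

g(n) = n^5 grows faster: n^5/n^2 = n^3 -> infinity.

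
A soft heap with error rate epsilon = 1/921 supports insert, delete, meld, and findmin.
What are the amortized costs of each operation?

Soft heaps (Chazelle) allow up to an epsilon = 1/921 fraction of elements to have corrupted (raised) keys. Insert is O(log(1/epsilon)) = O(log 921) amortized -- the structure maintains heap-ordered binary trees of rank bounded by O(log(1/epsilon)). Meld concatenates root lists: O(1) amortized. Delete and findmin are O(1) amortized.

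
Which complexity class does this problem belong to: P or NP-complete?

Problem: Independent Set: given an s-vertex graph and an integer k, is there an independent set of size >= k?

This problem is NP-complete: complement of Clique (with k part of the input).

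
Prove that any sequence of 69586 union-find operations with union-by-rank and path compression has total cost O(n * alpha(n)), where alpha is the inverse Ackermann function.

Using Tarjan's analysis with rank-based potential function. Union-by-rank keeps tree height O(log n). Path compression flattens paths during find. For n = 69586 operations, total cost is O(n * alpha(n)), effectively O(n) since alpha grows incredibly slowly.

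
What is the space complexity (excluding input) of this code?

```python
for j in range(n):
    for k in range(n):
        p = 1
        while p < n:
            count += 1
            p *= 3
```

Space complexity: O(1).
Only a constant amount of auxiliary storage is used; nothing grows with n.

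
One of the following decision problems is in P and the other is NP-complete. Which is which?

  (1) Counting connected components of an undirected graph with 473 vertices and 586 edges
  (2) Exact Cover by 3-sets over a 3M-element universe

(1) is P: BFS/DFS visits each vertex and edge once: O(V+E).
(2) is NP-complete: one of Karp's 21 NP-complete problems.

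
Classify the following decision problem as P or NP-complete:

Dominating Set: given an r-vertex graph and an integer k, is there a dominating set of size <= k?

This problem is NP-complete: reduces from Set Cover (with k part of the input).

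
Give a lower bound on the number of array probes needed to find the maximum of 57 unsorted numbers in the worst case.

Adversary: any unprobed cell could hold a value larger than everything seen so far. If fewer than 57 cells are probed, the adversary places the max in an unprobed cell. So all 57 cells must be examined; together with 57-1 comparisons this is tight.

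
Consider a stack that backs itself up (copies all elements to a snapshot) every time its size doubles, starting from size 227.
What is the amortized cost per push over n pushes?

Backups occur at sizes 227, 454, 908, ..., copying 227 + 454 + 908 + ... <= 2n elements total (geometric series). Spread over n pushes, the amortized backup cost is O(1) per push.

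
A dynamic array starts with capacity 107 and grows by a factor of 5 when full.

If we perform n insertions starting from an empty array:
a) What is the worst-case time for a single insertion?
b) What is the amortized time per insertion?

(a) Worst-case single insertion: O(n) -- when the array is full at capacity c, the resize copies all c elements, and c can be Theta(n).
(b) Resizes happen at sizes 107, 535, 2675, ... Total copy cost for n insertions: 107 + 535 + ... = O(n) (geometric series with ratio 1/5). Amortized cost per insertion: O(n)/n = O(1).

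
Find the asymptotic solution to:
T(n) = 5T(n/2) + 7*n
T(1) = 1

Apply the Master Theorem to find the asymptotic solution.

a=5, b=2, f(n)=7*n. log_2(5) = 2.322. Case 1 of Master Theorem: T(n) = O(n^2.322).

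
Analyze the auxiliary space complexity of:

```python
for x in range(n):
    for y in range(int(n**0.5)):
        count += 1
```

Space complexity: O(1).
Only a constant amount of auxiliary storage is used; nothing grows with n.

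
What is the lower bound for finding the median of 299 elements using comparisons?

To find the median of 299 elements, every element must be compared at least once, so the lower bound is Omega(n). The BFPRT algorithm achieves O(n), making this tight.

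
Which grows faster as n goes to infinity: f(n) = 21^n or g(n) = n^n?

g(n) = n^n grows faster: n^n / 21^n = (n/21)^n -> infinity once n > 21.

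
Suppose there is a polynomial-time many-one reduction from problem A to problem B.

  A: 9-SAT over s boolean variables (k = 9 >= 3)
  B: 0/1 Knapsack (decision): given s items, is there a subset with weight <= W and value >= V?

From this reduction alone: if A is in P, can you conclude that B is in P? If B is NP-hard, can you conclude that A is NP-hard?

A poly-time reduction A <=_p B transfers tractability DOWN (B easy => A easy) and hardness UP (A hard => B hard), not the reverse.
From A in P, the reduction alone does NOT give B in P: any problem in P trivially reduces to SAT, yet SAT is not known to be in P.
From B NP-hard, the reduction alone does NOT give A NP-hard: again, easy problems reduce to hard ones.
(Here in fact A is NP-complete and B is NP-complete.)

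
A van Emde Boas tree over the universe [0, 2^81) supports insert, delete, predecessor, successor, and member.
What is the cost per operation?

vEB recursively partitions [0, 2417851639229258349412352) into sqrt(u) clusters of size sqrt(u). Each operation recurses into either one cluster or the summary, never both: T(u) = T(sqrt(u)) + O(1) => T(u) = O(log log u) = O(log 81). This is worst-case, not just amortized.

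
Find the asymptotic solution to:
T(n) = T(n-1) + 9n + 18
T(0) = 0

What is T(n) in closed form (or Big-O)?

Dominant term in sum is 9*sum(i, i=1..n) = 9*n*(n+1)/2 = O(n^2).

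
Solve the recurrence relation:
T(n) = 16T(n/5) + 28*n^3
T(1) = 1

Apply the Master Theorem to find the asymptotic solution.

a=16, b=5, f(n)=28*n^3. log_5(16) = 1.723 < 3. Case 3: T(n) = O(n^3).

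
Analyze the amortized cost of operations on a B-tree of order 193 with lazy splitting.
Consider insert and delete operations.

In a B-tree of order 193, a node splits when it has 193 keys. With lazy splitting, we use potential Phi = number of full nodes + number of near-empty nodes. Each split costs O(1) but reduces potential. Between splits, at least 96 insertions must occur in that node. Amortized structural cost is O(1) per operation, plus O(log_193 n) traversal.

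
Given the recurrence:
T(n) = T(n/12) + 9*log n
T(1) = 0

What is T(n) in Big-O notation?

Each of the log_12(n) levels adds O(log n). T(n) = O(log^2 n).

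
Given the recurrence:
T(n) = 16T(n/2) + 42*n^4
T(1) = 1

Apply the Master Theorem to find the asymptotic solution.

a=16, b=2, f(n)=42*n^4. log_2(16) = 4. Case 2: T(n) = O(n^4 log n).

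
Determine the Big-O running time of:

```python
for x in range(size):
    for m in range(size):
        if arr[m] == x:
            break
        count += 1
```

Time complexity: O(n^2).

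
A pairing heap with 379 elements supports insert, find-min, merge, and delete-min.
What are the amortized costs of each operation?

Pairing heaps are self-adjusting heap-ordered trees. Insert and merge link two roots: O(1). Find-min reads the root: O(1). Delete-min removes the root, then pairs children in two passes; amortized cost is O(log 379) = O(log n).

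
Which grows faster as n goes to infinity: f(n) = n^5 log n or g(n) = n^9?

g(n) = n^9 grows faster: n^9 / (n^5 log n) = n^4/log n -> infinity.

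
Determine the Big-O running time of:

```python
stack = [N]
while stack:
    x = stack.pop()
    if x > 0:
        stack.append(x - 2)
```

Time complexity: O(n).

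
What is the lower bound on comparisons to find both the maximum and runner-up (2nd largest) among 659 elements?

Lower bound: finding the max needs 659-1 comparisons. By an adversary weight-doubling argument, the maximum element must personally win at least ceil(log_2(659)) = 10 comparisons in any correct algorithm. The 2nd largest is among those 10 direct losers, and distinguishing it requires 10-1 more comparisons. Total >= 659-1 + 10-1 = 667. A balanced tournament achieves this bound exactly.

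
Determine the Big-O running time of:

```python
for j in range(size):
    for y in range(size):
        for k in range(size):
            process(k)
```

Time complexity: O(n^3).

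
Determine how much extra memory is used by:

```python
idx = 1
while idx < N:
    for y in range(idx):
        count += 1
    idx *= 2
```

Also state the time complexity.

Space complexity: O(1).
Only a constant amount of auxiliary storage is used; nothing grows with n.
Time complexity: O(n).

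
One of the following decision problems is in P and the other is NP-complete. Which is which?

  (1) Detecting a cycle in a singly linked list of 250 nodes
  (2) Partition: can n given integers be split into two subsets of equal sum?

(1) is P: Floyd's tortoise-and-hare runs in O(n) time, O(1) space.
(2) is NP-complete: Subset Sum reduces to it (one of Karp's 21 NP-complete problems).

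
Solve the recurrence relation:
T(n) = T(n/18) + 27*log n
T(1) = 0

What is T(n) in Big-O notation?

Each of the log_18(n) levels adds O(log n). T(n) = O(log^2 n).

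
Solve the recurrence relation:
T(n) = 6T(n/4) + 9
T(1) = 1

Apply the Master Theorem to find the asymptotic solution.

a=6, b=4, f(n)=9. log_4(6) = 1.292. Case 1 of Master Theorem: T(n) = O(n^1.292).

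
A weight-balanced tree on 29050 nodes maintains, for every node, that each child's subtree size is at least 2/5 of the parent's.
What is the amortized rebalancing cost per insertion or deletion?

With balance ratio 2/5, tree height is O(log_{5/2}(29050)) = O(log n). A rebalance at a node of size s costs O(s) but requires Omega(s) updates in that subtree to retrigger. Summed over the O(log n) ancestors of the touched leaf, amortized rebalancing is O(log n).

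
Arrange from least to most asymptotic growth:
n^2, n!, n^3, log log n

Ordered by growth rate: log log n < n^2 < n^3 < n!.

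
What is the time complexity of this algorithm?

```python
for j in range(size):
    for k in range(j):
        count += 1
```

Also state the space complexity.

Time complexity: O(n^2).
Space complexity: O(1).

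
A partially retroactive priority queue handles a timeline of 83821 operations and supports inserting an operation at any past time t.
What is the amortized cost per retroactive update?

Partially retroactive priority queues (Demaine-Iacono-Langerman) allow updates at past times with queries only at the present. With a balanced BST over the m = 83821 timeline events tracking bridges, each retroactive insert or delete is O(log m) amortized.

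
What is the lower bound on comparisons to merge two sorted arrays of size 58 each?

To merge two sorted arrays of size 58, we need at least 115 comparisons in the worst case. An adversary can force every element to be compared.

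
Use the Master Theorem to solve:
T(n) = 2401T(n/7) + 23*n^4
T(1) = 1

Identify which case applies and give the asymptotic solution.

a=2401, b=7, f(n)=23*n^4.
log_7(2401) = 4, so n^(log_b(a)) = n^4.
f(n) = Theta(n^4), so Case 2 applies.
T(n) = Theta(n^4 log n).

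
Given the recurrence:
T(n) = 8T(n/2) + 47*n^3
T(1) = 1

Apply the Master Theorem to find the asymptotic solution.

a=8, b=2, f(n)=47*n^3. log_2(8) = 3. Case 2: T(n) = O(n^3 log n).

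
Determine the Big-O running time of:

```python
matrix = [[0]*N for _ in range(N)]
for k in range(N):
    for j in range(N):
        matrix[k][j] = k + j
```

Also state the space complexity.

Time complexity: O(n^2).
Space complexity: O(n^2).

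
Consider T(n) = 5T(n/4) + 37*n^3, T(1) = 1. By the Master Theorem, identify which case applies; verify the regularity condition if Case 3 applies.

a=5, b=4, f(n)=37*n^3.
log_4(5) = 1.161 < 3.
f(n) = Omega(n^(1.161+epsilon)) for some epsilon > 0, so Case 3 is the candidate.
Regularity: a*f(n/b) = 5*37*(n/4)^3 = (5/64)*37*n^3 <= c*f(n) with c = 5/64 < 1. Satisfied.
Case 3: T(n) = Theta(n^3).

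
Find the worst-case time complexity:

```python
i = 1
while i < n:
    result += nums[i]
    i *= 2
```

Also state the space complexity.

Time complexity: O(log n).
Space complexity: O(1).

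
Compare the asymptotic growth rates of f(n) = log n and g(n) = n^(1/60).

g(n) = n^(1/60) grows faster: any positive power of n dominates log n.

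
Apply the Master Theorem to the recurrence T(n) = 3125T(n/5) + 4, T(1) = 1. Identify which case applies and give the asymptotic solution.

a=3125, b=5, f(n)=4.
log_5(3125) = 5 > 0.
Since f(n) = O(n^0) is polynomially smaller than n^5, Case 1 applies.
T(n) = Theta(n^5).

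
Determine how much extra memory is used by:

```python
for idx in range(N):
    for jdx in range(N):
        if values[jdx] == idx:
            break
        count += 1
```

Space complexity: O(1).
Only a constant amount of auxiliary storage is used; nothing grows with n.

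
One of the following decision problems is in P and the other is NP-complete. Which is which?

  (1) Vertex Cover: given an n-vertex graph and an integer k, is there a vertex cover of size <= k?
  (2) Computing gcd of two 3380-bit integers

(1) is NP-complete: one of Karp's 21 NP-complete problems (with k part of the input; for any fixed constant k it is in P).
(2) is P: the Euclidean algorithm runs in polynomial time in the bit-length.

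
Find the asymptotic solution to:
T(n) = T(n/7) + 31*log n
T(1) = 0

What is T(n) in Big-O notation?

Each of the log_7(n) levels adds O(log n). T(n) = O(log^2 n).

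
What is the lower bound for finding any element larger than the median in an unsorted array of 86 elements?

To find an element larger than the median of 86 elements, we must see Omega(n) elements. Without seeing enough elements, an adversary can make any unseen element the median.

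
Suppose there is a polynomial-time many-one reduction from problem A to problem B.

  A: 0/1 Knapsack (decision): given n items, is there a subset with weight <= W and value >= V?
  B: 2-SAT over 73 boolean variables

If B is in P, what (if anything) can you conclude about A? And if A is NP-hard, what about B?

A poly-time reduction A <=_p B means any A-instance can be transformed to a B-instance in poly time.
If B is in P: compose the reduction with B's poly-time algorithm to solve A in poly time, so A is in P.
If A is NP-hard: every NP problem reduces to A, which reduces to B; composing reductions, every NP problem reduces to B, so B is NP-hard.
(Here in fact A is NP-complete and B is in P, so no such reduction is known -- its existence would imply P = NP; the analysis concerns only what the assumed reduction would or would not let you conclude.)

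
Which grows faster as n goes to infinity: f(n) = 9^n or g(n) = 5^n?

f(n) = 9^n grows faster: (9/5)^n -> infinity since 9/5 > 1.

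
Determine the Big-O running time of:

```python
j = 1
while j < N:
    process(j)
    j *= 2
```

Time complexity: O(log n).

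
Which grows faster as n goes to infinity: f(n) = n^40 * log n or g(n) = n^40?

f(n) = n^40 * log n grows faster: extra log n factor -> infinity.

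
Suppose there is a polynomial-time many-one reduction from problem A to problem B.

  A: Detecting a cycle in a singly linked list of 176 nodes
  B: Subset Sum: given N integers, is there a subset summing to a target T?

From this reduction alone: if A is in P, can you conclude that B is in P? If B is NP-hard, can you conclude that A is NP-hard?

A poly-time reduction A <=_p B transfers tractability DOWN (B easy => A easy) and hardness UP (A hard => B hard), not the reverse.
From A in P, the reduction alone does NOT give B in P: any problem in P trivially reduces to SAT, yet SAT is not known to be in P.
From B NP-hard, the reduction alone does NOT give A NP-hard: again, easy problems reduce to hard ones.
(Here in fact A is P and B is NP-complete.)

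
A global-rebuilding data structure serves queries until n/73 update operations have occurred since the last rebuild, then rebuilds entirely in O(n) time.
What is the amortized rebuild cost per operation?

The O(n) rebuild is triggered by n/73 operations, so each contributes O(n)/(n/73) = O(73) = O(1) to the rebuild cost.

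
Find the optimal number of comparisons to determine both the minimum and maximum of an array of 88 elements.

Naive approach: 174 comparisons (87 for max + 87 for min).
Optimal: Compare elements in pairs first (floor(n/2) = 44 comparisons), then find max among winners and min among losers (43 comparisons each).
Total: ceil(3n/2) - 2 = 130 comparisons. An adversary argument shows this is also a lower bound.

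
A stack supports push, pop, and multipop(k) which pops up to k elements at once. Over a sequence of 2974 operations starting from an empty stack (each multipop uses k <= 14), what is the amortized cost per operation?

Each element is pushed exactly once and popped at most once (whether by pop or as part of a multipop). So the total number of individual pops over the whole sequence is at most the number of pushes, which is at most 2974. Total work <= 2 * 2974, hence O(1) amortized per operation.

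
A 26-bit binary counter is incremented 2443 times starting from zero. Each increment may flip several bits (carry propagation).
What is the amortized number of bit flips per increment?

Bit i flips on every 2^i-th increment, so over 2443 increments bit i flips floor(2443/2^i) times. Summing over i: total flips < 2 * 2443. Amortized: < 2 = O(1) per increment.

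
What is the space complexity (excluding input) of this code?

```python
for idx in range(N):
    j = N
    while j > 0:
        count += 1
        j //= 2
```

Space complexity: O(1).
Only a constant amount of auxiliary storage is used; nothing grows with n.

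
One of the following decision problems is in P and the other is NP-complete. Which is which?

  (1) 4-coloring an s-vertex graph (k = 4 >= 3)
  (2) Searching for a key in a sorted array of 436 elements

(1) is NP-complete: graph k-coloring for k>=3 is NP-complete by reduction from 3-SAT.
(2) is P: binary search runs in O(log n).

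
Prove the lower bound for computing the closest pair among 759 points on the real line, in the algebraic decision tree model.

Reduction from element distinctness: given 759 reals, the closest-pair distance is 0 iff two are equal. Element distinctness has an Omega(n log n) lower bound in the algebraic decision tree model (Ben-Or). Therefore closest pair on a line also requires Omega(n log n). Sorting then a linear scan achieves this.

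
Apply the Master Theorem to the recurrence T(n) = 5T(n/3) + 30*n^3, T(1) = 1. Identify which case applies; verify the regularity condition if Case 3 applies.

a=5, b=3, f(n)=30*n^3.
log_3(5) = 1.465 < 3.
f(n) = Omega(n^(1.465+epsilon)) for some epsilon > 0, so Case 3 is the candidate.
Regularity: a*f(n/b) = 5*30*(n/3)^3 = (5/27)*30*n^3 <= c*f(n) with c = 5/27 < 1. Satisfied.
Case 3: T(n) = Theta(n^3).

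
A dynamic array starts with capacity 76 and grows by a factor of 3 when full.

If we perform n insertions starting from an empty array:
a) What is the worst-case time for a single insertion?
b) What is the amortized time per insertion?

(a) Worst-case single insertion: O(n) -- when the array is full at capacity c, the resize copies all c elements, and c can be Theta(n).
(b) Resizes happen at sizes 76, 228, 684, ... Total copy cost for n insertions: 76 + 228 + ... = O(n) (geometric series with ratio 1/3). Amortized cost per insertion: O(n)/n = O(1).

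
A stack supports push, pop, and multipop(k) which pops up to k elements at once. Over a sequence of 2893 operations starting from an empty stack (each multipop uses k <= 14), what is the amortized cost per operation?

Each element is pushed exactly once and popped at most once (whether by pop or as part of a multipop). So the total number of individual pops over the whole sequence is at most the number of pushes, which is at most 2893. Total work <= 2 * 2893, hence O(1) amortized per operation.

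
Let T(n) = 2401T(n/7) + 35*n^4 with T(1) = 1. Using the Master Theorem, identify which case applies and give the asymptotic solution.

a=2401, b=7, f(n)=35*n^4.
log_7(2401) = 4, so n^(log_b(a)) = n^4.
f(n) = Theta(n^4), so Case 2 applies.
T(n) = Theta(n^4 log n).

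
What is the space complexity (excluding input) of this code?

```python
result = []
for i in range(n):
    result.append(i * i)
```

Space complexity: O(n).
Auxiliary storage grows linearly with the input size n in the worst case.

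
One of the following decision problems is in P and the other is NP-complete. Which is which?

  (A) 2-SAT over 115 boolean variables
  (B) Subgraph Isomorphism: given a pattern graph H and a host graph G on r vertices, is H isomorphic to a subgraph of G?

(A) is P: 2-SAT is solvable in linear time via implication-graph SCCs.
(B) is NP-complete: generalizes Clique and Hamiltonian Path (pattern size is part of the input).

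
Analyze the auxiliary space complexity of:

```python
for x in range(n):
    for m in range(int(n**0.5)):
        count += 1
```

Space complexity: O(1).
Only a constant amount of auxiliary storage is used; nothing grows with n.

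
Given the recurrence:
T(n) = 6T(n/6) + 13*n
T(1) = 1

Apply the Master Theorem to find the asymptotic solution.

a=6, b=6, f(n)=13*n. log_6(6) = 1. Case 2: T(n) = O(n log n).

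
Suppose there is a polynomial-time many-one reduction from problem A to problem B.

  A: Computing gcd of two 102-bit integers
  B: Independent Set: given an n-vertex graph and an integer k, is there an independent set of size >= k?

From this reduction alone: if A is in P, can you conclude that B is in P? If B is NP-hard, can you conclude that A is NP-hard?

A poly-time reduction A <=_p B transfers tractability DOWN (B easy => A easy) and hardness UP (A hard => B hard), not the reverse.
From A in P, the reduction alone does NOT give B in P: any problem in P trivially reduces to SAT, yet SAT is not known to be in P.
From B NP-hard, the reduction alone does NOT give A NP-hard: again, easy problems reduce to hard ones.
(Here in fact A is P and B is NP-complete.)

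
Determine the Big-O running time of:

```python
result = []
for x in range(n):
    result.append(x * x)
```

Time complexity: O(n).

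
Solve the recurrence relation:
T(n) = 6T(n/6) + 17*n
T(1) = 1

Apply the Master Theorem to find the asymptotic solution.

a=6, b=6, f(n)=17*n. log_6(6) = 1. Case 2: T(n) = O(n log n).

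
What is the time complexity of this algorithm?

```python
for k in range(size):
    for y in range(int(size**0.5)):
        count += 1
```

Time complexity: O(n * sqrt(n)).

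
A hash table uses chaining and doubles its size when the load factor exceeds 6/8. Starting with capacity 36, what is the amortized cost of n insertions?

Rehashing occurs when load exceeds 6/8. Total rehash cost is geometric series summing to O(n). Each insertion itself is O(1). Amortized: O(1).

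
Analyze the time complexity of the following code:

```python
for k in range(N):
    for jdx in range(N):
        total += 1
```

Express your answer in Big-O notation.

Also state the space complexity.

Time complexity: O(n^2).
Space complexity: O(1).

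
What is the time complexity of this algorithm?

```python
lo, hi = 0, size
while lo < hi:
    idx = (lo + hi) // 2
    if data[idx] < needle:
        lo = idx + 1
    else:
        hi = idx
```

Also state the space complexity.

Time complexity: O(log n).
Space complexity: O(1).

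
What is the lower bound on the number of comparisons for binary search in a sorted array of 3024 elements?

With 3024 possible positions, we need at least ceil(log_2(3024)) = 12 comparisons. Each comparison splits the remaining candidates by at most half.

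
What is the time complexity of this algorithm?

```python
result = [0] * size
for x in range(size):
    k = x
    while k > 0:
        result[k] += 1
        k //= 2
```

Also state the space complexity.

Time complexity: O(n log n).
Space complexity: O(n).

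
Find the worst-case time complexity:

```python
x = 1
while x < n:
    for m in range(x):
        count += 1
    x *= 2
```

Time complexity: O(n).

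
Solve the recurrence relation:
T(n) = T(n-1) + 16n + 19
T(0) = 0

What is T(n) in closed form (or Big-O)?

Dominant term in sum is 16*sum(i, i=1..n) = 16*n*(n+1)/2 = O(n^2).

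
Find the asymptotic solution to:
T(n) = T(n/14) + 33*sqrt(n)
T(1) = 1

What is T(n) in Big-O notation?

Each level contributes sqrt(n/14^k). Geometric series with ratio 1/sqrt(14) < 1 sums to O(sqrt(n)).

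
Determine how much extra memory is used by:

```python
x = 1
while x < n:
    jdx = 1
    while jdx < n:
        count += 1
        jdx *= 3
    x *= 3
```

Space complexity: O(1).
Only a constant amount of auxiliary storage is used; nothing grows with n.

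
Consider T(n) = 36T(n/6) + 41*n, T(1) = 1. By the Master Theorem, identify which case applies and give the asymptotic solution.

a=36, b=6, f(n)=41*n.
log_6(36) = 2 > 1.
Since f(n) = O(n^1) is polynomially smaller than n^2, Case 1 applies.
T(n) = Theta(n^2).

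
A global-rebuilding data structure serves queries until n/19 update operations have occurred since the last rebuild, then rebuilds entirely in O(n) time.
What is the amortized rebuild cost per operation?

The O(n) rebuild is triggered by n/19 operations, so each contributes O(n)/(n/19) = O(19) = O(1) to the rebuild cost.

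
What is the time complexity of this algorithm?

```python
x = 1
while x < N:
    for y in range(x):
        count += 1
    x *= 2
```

Time complexity: O(n).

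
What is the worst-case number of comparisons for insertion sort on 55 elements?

Insertion sort on reverse-sorted input: 1 + 2 + ... + (55-1) = 1485 comparisons.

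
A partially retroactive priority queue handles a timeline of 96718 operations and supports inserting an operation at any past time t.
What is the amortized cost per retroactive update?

Partially retroactive priority queues (Demaine-Iacono-Langerman) allow updates at past times with queries only at the present. With a balanced BST over the m = 96718 timeline events tracking bridges, each retroactive insert or delete is O(log m) amortized.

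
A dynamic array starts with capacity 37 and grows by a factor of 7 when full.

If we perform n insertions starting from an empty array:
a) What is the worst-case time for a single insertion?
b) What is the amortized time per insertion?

(a) Worst-case single insertion: O(n) -- when the array is full at capacity c, the resize copies all c elements, and c can be Theta(n).
(b) Resizes happen at sizes 37, 259, 1813, ... Total copy cost for n insertions: 37 + 259 + ... = O(n) (geometric series with ratio 1/7). Amortized cost per insertion: O(n)/n = O(1).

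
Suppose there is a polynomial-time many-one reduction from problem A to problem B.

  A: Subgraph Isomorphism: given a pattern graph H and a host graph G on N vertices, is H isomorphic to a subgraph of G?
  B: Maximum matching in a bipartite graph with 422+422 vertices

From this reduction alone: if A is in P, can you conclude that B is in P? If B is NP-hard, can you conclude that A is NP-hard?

A poly-time reduction A <=_p B transfers tractability DOWN (B easy => A easy) and hardness UP (A hard => B hard), not the reverse.
From A in P, the reduction alone does NOT give B in P: any problem in P trivially reduces to SAT, yet SAT is not known to be in P.
From B NP-hard, the reduction alone does NOT give A NP-hard: again, easy problems reduce to hard ones.
(Here in fact A is NP-complete and B is in P, so no such reduction is known -- its existence would imply P = NP; the analysis concerns only what the assumed reduction would or would not let you conclude.)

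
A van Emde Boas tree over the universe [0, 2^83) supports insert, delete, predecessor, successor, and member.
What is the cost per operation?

vEB recursively partitions [0, 9671406556917033397649408) into sqrt(u) clusters of size sqrt(u). Each operation recurses into either one cluster or the summary, never both: T(u) = T(sqrt(u)) + O(1) => T(u) = O(log log u) = O(log 83). This is worst-case, not just amortized.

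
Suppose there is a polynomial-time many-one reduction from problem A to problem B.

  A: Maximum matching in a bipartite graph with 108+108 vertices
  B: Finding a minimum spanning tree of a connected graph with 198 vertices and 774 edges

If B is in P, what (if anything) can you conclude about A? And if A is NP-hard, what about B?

A poly-time reduction A <=_p B means any A-instance can be transformed to a B-instance in poly time.
If B is in P: compose the reduction with B's poly-time algorithm to solve A in poly time, so A is in P.
If A is NP-hard: every NP problem reduces to A, which reduces to B; composing reductions, every NP problem reduces to B, so B is NP-hard.
(Here in fact A is P and B is P.)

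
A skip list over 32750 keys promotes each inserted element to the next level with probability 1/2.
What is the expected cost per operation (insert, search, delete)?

Expected number of levels is O(log_2(32750)) = O(log n). A search visits O(1) expected nodes per level over O(log n) levels. Insert/delete are a search plus O(1) pointer updates per level. Expected O(log n) per operation.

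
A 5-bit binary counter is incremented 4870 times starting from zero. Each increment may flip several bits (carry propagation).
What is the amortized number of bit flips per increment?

Bit i flips on every 2^i-th increment, so over 4870 increments bit i flips floor(4870/2^i) times. Summing over i: total flips < 2 * 4870. Amortized: < 2 = O(1) per increment.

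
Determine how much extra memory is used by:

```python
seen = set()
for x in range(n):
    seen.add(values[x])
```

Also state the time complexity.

Space complexity: O(n).
Auxiliary storage grows linearly with the input size n in the worst case.
Time complexity: O(n).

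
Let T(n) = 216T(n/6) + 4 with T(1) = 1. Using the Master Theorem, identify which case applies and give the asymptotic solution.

a=216, b=6, f(n)=4.
log_6(216) = 3 > 0.
Since f(n) = O(n^0) is polynomially smaller than n^3, Case 1 applies.
T(n) = Theta(n^3).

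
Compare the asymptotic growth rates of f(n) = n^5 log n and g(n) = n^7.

g(n) = n^7 grows faster: n^7 / (n^5 log n) = n^2/log n -> infinity.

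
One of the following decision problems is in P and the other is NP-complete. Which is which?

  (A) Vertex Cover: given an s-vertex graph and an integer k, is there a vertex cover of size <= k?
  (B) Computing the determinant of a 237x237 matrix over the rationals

(A) is NP-complete: one of Karp's 21 NP-complete problems (with k part of the input; for any fixed constant k it is in P).
(B) is P: Gaussian elimination runs in O(n^3).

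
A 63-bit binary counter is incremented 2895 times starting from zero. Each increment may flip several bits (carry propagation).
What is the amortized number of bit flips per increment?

Bit i flips on every 2^i-th increment, so over 2895 increments bit i flips floor(2895/2^i) times. Summing over i: total flips < 2 * 2895. Amortized: < 2 = O(1) per increment.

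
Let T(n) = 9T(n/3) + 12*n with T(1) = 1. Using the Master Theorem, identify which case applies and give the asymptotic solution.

a=9, b=3, f(n)=12*n.
log_3(9) = 2 > 1.
Since f(n) = O(n^1) is polynomially smaller than n^2, Case 1 applies.
T(n) = Theta(n^2).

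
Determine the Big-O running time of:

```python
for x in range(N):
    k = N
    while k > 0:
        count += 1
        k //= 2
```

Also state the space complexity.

Time complexity: O(n log n).
Space complexity: O(1).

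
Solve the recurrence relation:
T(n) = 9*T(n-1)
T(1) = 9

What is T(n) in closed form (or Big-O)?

Each step multiplies by 9. T(n) = T(1)*9^(n-1) = 9*9^(n-1).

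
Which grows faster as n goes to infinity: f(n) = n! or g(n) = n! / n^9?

f(n) = n! grows faster: the ratio n!/(n!/n^9) = n^9 -> infinity.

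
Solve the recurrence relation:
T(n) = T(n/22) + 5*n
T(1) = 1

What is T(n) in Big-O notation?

Geometric series: 5*n*(1 + 1/22 + 1/22^2 + ...) = O(n). T(n) = O(n).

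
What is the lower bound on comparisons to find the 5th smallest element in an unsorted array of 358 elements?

Finding the 5th smallest of 358 elements requires Omega(n) comparisons. Every element must participate in at least one comparison; otherwise it could be the 5th smallest.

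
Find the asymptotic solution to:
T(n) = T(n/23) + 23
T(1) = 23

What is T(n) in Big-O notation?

Each step divides n by 23 and adds 23. After log_23(n) steps, T(n) = O(log n).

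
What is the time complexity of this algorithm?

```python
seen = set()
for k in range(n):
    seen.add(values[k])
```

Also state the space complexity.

Time complexity: O(n).
Space complexity: O(n).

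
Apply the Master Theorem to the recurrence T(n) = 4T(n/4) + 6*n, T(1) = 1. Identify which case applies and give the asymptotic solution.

a=4, b=4, f(n)=6*n.
log_4(4) = 1, so n^(log_b(a)) = n.
f(n) = Theta(n), so Case 2 applies.
T(n) = Theta(n log n).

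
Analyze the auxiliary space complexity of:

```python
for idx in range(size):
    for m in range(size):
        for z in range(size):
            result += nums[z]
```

Space complexity: O(1).
Only a constant amount of auxiliary storage is used; nothing grows with n.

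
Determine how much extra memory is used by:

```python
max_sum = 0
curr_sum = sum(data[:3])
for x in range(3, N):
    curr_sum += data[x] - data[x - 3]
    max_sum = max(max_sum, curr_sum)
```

Space complexity: O(1).
Only a constant amount of auxiliary storage is used; nothing grows with n.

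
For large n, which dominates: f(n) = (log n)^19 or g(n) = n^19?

g(n) = n^19 grows faster: any positive polynomial dominates any polylog.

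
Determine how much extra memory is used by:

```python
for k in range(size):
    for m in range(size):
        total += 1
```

Space complexity: O(1).
Only a constant amount of auxiliary storage is used; nothing grows with n.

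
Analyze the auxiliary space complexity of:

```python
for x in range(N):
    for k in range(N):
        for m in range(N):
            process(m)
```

Space complexity: O(1).
Only a constant amount of auxiliary storage is used; nothing grows with n.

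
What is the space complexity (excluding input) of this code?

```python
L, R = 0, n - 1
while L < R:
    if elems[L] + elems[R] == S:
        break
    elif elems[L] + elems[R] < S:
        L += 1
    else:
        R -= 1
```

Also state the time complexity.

Space complexity: O(1).
Only a constant amount of auxiliary storage is used; nothing grows with n.
Time complexity: O(n).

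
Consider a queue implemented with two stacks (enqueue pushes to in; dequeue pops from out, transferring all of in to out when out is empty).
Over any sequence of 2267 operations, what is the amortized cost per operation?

Each element is pushed to in once, popped once, pushed to out once, and popped once: 4 unit operations over its lifetime. Over 2267 operations the total work is O(2267). Amortized O(1) per enqueue/dequeue.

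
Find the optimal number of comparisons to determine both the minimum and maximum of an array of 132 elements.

Naive approach: 262 comparisons (131 for max + 131 for min).
Optimal: Compare elements in pairs first (floor(n/2) = 66 comparisons), then find max among winners and min among losers (65 comparisons each).
Total: ceil(3n/2) - 2 = 196 comparisons. An adversary argument shows this is also a lower bound.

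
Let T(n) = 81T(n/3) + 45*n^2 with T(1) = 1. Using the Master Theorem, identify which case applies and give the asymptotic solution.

a=81, b=3, f(n)=45*n^2.
log_3(81) = 4 > 2.
Since f(n) = O(n^2) is polynomially smaller than n^4, Case 1 applies.
T(n) = Theta(n^4).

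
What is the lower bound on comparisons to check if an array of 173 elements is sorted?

To verify 173 elements are sorted, we must compare each consecutive pair. Skipping any pair allows an adversary to swap them. Therefore 172 comparisons are necessary and sufficient.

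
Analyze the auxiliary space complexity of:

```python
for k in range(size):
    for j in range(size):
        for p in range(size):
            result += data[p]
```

Space complexity: O(1).
Only a constant amount of auxiliary storage is used; nothing grows with n.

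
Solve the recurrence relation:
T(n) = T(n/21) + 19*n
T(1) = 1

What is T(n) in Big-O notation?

Geometric series: 19*n*(1 + 1/21 + 1/21^2 + ...) = O(n). T(n) = O(n).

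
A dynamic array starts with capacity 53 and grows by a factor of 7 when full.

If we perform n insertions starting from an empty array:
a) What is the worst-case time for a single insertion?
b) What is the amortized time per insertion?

(a) Worst-case single insertion: O(n) -- when the array is full at capacity c, the resize copies all c elements, and c can be Theta(n).
(b) Resizes happen at sizes 53, 371, 2597, ... Total copy cost for n insertions: 53 + 371 + ... = O(n) (geometric series with ratio 1/7). Amortized cost per insertion: O(n)/n = O(1).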